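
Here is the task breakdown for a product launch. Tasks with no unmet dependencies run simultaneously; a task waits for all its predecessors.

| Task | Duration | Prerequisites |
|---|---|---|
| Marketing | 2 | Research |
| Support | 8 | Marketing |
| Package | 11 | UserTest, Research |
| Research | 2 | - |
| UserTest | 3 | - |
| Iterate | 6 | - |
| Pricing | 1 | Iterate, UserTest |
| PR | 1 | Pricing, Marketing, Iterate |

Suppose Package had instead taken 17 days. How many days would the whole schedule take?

Critical path before the change: UserTest→Package = 3+11 = 14 giving 14 days.
Package is on the critical path; changing it to 17 makes that path 20 days.
The critical path is still UserTest→Package; finish is now 20 days.

20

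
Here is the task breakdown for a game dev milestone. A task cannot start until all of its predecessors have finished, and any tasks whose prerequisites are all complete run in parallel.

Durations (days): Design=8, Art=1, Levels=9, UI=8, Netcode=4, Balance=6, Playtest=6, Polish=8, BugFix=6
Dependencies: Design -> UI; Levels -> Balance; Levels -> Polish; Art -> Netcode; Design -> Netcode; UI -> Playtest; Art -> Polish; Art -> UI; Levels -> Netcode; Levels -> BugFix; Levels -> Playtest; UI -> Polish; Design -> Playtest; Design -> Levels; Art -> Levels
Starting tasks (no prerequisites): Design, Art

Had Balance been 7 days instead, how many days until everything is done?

As given, the longest chain is Design→Levels→Polish = 8+9+8 = 25, so the finish is 25 days.
Balance has 2 days of float (longest path through it is 23).
No other chain overtakes it, so the finish is 25 days.

25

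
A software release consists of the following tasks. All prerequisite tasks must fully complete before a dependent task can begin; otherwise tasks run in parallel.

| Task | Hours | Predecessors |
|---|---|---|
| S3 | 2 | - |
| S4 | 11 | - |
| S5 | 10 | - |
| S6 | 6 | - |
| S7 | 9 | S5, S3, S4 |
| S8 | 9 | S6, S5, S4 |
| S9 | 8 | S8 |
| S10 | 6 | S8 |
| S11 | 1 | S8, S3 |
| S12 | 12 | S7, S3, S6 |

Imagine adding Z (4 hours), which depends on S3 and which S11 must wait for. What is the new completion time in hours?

32

Originally the job takes 32 hours.
With Z inserted, S11 now waits for max(S8, S3, Z).
New critical path: S4→S7→S12 = 11+9+12 = 32 ⇒ 32 hours.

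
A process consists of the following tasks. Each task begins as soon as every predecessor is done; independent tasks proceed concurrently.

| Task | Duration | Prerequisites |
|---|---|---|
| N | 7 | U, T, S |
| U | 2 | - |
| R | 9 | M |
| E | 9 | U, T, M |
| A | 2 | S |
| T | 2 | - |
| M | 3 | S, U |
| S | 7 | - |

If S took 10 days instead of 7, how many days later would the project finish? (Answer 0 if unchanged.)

The binding path is S→M→R = 7+3+9 = 19; finish at 19 days.
S lies on that path, so at 10 days the path becomes 22 days.
The critical path is still S→M→R; finish is now 22 days.
Change in finish: 22 − 19 = +3 days.

3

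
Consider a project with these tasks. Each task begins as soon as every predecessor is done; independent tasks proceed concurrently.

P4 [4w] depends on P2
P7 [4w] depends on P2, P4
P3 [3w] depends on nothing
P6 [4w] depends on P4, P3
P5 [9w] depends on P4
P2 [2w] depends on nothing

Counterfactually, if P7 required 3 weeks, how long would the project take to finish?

Actual critical path: P2→P4→P5 = 2+4+9 = 15 ⇒ 15 weeks.
P7 is off the critical path — its longest chain is 10 weeks, giving 5 of slack.
The critical path is still P2→P4→P5; finish is now 15 weeks.

15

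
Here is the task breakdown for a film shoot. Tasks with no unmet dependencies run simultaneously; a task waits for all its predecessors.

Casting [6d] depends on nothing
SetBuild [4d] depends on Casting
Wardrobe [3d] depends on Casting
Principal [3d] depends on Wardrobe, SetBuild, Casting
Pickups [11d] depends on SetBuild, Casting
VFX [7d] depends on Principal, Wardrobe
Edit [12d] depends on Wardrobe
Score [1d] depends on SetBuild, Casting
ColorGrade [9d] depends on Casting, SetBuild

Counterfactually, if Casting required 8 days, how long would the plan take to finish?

The binding path is Casting→SetBuild→Pickups = 6+4+11 = 21; finish at 21 days.
Casting lies on that path, so at 8 days the path becomes 23 days.
That remains the longest chain; total 23 days.

23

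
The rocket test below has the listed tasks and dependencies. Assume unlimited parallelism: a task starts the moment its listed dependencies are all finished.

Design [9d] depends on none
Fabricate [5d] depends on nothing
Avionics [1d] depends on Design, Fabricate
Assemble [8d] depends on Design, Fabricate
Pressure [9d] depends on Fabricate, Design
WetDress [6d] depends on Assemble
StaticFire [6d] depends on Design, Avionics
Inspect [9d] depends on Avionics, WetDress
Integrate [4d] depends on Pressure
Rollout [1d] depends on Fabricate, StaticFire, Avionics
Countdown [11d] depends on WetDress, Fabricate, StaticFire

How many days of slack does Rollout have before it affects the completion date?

Critical path: Design→Assemble→WetDress→Countdown = 9+8+6+11 = 34, so the finish is 34 days.
The longest chain containing Rollout totals 17 days.
So Rollout can slip 34 − 17 = 17 days.

17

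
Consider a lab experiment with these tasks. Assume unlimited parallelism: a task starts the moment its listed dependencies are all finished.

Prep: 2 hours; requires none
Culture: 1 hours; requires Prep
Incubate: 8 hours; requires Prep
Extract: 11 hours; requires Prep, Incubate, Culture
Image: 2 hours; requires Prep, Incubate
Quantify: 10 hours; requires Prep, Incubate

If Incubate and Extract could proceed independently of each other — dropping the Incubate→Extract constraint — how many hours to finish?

Original critical path: Prep→Incubate→Extract = 2+8+11 = 21 ⇒ 21 hours.
Without Incubate→Extract, Extract's earliest start moves from 10 to 3.
The longest chain is now Prep→Incubate→Quantify = 2+8+10 = 20, so the schedule takes 20 hours.

20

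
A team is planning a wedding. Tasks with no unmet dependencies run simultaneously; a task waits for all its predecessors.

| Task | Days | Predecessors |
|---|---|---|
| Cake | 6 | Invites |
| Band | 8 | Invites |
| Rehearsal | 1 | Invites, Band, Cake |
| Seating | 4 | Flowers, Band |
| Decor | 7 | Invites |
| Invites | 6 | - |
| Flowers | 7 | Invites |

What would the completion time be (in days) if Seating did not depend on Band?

With the dependency in place, Invites→Band→Seating = 6+8+4 = 18 sets the finish at 18 days.
Without Band→Seating, Seating's earliest start moves from 14 to 13.
New critical path: Invites→Flowers→Seating = 6+7+4 = 17 ⇒ 17 days.

17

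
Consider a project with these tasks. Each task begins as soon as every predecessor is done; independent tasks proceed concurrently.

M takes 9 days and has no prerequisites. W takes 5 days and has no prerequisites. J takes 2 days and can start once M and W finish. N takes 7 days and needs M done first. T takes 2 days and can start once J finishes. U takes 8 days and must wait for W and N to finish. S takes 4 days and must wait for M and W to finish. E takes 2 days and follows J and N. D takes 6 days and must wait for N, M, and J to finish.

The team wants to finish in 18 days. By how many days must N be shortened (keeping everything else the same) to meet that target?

Current finish: 24 days; target: 18.
N is on every critical path, so each day cut from N cuts the finish by one (this holds down to a finish of 18).
Need 24 − 18 = 6 days off N → N becomes 1 day, finish becomes 18.

6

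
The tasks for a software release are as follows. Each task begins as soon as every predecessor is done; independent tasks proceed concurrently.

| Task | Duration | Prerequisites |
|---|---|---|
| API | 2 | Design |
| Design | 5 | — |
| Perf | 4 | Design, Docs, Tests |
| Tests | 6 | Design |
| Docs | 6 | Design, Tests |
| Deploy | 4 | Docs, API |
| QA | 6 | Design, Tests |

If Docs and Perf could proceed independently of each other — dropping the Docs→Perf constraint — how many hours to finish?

21

Before: longest chain Design→Tests→Docs→Deploy = 5+6+6+4 = 21, finish 21.
Without Docs→Perf, Perf's earliest start moves from 17 to 11.
The longest chain is now Design→Tests→Docs→Deploy = 5+6+6+4 = 21, so the schedule takes 21 hours.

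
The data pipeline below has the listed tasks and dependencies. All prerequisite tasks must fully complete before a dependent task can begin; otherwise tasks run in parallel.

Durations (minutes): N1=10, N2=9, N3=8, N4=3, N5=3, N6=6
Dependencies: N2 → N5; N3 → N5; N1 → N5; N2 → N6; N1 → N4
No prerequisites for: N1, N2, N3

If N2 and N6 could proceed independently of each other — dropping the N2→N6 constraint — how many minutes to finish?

Before: longest chain N2→N6 = 9+6 = 15, finish 15.
Without N2→N6, N6's earliest start moves from 9 to 0.
New critical path: N1→N4 = 10+3 = 13 ⇒ 13 minutes.

13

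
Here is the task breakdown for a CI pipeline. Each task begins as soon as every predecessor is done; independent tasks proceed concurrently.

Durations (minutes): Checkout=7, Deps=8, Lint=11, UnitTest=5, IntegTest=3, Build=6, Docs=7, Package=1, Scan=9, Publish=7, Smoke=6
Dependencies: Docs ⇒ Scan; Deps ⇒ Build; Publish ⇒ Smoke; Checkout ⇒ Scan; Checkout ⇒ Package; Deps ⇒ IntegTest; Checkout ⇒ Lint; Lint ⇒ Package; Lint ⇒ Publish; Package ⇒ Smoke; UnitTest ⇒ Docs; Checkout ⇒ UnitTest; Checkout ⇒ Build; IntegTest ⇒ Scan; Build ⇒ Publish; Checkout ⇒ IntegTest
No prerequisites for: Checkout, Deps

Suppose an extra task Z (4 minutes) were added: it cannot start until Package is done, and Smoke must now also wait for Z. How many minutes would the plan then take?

Originally the plan takes 31 minutes.
With Z inserted, Smoke now waits for max(Publish, Package, Z).
New critical path: Checkout→Lint→Publish→Smoke = 7+11+7+6 = 31 ⇒ 31 minutes.

31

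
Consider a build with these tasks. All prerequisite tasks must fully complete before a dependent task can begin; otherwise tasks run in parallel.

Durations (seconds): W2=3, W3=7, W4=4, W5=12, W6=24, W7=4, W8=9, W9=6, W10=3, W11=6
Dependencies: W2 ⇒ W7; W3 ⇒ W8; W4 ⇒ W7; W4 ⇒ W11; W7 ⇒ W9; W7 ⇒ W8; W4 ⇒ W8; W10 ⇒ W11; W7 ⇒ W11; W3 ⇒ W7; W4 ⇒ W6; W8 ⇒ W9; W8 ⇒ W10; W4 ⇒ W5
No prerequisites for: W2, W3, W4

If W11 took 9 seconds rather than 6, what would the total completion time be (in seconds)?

Actual critical path: W3→W7→W8→W10→W11 = 7+4+9+3+6 = 29 ⇒ 29 seconds.
Since W11 is critical, the +3 change carries straight to that chain (now 32 seconds).
The critical path is still W3→W7→W8→W10→W11; finish is now 32 seconds.

32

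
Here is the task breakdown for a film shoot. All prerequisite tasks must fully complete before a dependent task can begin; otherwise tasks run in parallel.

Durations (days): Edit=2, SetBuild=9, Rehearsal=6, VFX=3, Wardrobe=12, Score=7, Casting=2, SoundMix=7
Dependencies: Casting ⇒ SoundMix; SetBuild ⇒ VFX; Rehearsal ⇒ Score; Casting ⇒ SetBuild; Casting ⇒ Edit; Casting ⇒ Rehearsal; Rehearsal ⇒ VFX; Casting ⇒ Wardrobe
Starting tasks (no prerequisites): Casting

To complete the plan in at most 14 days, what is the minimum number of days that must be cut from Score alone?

1

Current finish: 15 days; target: 14.
Score is on every critical path, so each day cut from Score cuts the finish by one (this holds down to a finish of 14).
Need 15 − 14 = 1 day off Score → Score becomes 6 days, finish becomes 14.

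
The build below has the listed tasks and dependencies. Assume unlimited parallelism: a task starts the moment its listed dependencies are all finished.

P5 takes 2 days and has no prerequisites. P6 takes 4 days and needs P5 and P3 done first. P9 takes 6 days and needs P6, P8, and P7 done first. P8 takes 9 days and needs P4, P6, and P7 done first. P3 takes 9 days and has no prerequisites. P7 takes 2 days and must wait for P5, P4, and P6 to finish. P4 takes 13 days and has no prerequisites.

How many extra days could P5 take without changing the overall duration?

P3→P6→P7→P8→P9 = 9+4+2+9+6 = 30 sets the makespan at 30 days.
Longest path through P5: 23 days (earliest finish 2, latest finish 9).
Slack of P5 = 7 − 0 = 7 days.

7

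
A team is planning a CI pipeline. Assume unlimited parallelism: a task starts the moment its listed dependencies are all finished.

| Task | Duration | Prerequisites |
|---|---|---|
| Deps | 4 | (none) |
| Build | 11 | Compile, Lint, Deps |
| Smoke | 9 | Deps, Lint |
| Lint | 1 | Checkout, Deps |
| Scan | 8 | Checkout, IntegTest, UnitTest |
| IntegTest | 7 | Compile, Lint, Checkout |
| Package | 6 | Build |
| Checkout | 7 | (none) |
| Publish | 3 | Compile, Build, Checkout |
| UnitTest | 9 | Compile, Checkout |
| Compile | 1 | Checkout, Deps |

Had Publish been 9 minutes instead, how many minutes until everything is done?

28

Baseline: Checkout→Compile→UnitTest→Scan = 7+1+9+8 = 25 → 25 minutes.
Publish is off the critical path — its longest chain is 22 minutes, giving 3 of slack.
New critical path: Checkout→Compile→Build→Publish = 7+1+11+9 = 28 ⇒ 28 minutes.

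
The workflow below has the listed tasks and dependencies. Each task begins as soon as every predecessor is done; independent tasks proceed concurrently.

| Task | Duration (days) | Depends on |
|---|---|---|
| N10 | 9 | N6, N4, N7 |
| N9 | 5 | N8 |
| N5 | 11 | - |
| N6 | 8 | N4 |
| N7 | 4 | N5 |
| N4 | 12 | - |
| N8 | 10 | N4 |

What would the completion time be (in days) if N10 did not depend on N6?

27

With the dependency in place, N4→N6→N10 = 12+8+9 = 29 sets the finish at 29 days.
Without N6→N10, N10's earliest start moves from 20 to 15.
The longest chain is now N4→N8→N9 = 12+10+5 = 27, so the project takes 27 days.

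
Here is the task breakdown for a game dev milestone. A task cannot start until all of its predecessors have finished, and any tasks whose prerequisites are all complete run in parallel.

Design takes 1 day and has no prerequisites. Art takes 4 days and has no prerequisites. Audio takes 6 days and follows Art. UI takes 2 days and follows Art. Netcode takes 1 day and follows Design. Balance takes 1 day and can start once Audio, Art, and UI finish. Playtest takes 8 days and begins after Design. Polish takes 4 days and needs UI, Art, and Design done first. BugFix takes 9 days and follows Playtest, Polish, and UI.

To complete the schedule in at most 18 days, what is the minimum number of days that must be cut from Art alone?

Current finish: 19 days; target: 18.
Art is on every critical path, so each day cut from Art cuts the finish by one (this holds down to a finish of 18).
Need 19 − 18 = 1 day off Art → Art becomes 3 days, finish becomes 18.

1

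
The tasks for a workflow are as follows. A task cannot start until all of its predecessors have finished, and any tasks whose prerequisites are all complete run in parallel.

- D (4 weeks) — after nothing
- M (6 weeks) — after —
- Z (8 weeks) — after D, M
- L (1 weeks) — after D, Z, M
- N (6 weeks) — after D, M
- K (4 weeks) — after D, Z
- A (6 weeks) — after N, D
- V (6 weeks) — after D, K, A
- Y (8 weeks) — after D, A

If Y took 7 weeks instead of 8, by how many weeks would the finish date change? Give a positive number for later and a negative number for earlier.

Actual critical path: M→N→A→Y = 6+6+6+8 = 26 ⇒ 26 weeks.
Since Y is critical, the -1 change carries straight to that chain (now 25 weeks).
The critical path is still M→N→A→Y; finish is now 25 weeks.
Change in finish: 25 − 26 = -1 weeks.

-1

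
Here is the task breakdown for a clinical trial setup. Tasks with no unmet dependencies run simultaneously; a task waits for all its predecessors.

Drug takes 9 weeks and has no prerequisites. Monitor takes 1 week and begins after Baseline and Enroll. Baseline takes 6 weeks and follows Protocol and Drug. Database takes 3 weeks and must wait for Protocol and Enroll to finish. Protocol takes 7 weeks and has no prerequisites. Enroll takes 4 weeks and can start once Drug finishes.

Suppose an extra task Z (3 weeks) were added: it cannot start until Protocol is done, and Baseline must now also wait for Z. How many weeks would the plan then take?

17

Originally the plan takes 16 weeks.
With Z inserted, Baseline now waits for max(Protocol, Drug, Z).
New critical path: Protocol→Z→Baseline→Monitor = 7+3+6+1 = 17 ⇒ 17 weeks.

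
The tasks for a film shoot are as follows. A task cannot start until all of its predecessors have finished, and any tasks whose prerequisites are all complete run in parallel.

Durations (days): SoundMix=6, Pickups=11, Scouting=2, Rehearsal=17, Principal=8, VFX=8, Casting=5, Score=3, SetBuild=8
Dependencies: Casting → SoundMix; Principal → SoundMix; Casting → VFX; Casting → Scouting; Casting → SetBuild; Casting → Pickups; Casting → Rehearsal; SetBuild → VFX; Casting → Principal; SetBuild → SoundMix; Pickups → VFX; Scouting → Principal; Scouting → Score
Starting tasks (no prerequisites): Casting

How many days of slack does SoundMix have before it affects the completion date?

3

Critical path: Casting→Pickups→VFX = 5+11+8 = 24, so the finish is 24 days.
The longest chain containing SoundMix totals 21 days.
Float = 24 − 21 = 3.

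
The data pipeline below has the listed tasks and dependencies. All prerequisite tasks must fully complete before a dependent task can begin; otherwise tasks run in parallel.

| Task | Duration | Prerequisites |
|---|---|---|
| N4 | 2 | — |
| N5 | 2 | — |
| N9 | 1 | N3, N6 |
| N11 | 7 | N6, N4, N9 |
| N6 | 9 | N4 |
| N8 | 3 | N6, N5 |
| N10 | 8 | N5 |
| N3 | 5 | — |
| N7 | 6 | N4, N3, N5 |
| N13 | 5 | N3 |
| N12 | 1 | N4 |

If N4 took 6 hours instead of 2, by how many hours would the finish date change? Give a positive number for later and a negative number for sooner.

4

Actual critical path: N4→N6→N9→N11 = 2+9+1+7 = 19 ⇒ 19 hours.
Since N4 is critical, the +4 change carries straight to that chain (now 23 hours).
That remains the longest chain; total 23 hours.
Change in finish: 23 − 19 = +4 hours.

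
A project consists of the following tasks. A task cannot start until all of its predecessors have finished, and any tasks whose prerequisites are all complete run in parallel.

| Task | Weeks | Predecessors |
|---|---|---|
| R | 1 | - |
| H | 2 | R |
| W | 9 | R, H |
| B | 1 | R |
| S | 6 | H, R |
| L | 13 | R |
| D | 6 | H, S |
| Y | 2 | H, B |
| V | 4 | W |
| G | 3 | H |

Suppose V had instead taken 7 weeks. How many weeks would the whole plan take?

Baseline: R→H→W→V = 1+2+9+4 = 16 → 16 weeks.
Since V is critical, the +3 change carries straight to that chain (now 19 weeks).
The critical path is still R→H→W→V; finish is now 19 weeks.

19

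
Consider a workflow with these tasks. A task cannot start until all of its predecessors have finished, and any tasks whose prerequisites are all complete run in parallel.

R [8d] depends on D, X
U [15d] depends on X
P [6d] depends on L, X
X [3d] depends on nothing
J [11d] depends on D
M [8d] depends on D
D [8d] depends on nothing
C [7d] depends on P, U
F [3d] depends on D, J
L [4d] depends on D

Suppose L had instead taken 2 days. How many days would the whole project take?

Baseline: D→L→P→C = 8+4+6+7 = 25 → 25 days.
L lies on that path, so at 2 days the path becomes 23 days.
Now X→U→C = 3+15+7 = 25 is longest, so the finish becomes 25 days.

25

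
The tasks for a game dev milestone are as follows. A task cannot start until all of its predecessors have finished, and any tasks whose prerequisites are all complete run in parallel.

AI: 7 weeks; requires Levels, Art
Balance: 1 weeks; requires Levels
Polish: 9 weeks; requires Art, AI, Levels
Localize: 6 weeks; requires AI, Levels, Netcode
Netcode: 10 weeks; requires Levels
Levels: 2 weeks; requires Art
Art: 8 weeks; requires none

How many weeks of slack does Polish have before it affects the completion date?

Critical path: Art→Levels→AI→Polish = 8+2+7+9 = 26, so the finish is 26 weeks.
Longest path through Polish: 26 weeks (earliest finish 26, latest finish 26).
So Polish can slip 26 − 26 = 0 weeks.

0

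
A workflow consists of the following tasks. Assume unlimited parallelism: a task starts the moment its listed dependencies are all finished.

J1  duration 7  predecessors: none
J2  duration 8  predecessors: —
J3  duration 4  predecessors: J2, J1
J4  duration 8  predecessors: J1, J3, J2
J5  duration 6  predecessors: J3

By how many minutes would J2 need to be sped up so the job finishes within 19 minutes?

Current finish: 20 minutes; target: 19.
J2 is on every critical path, so each minute cut from J2 cuts the finish by one (this holds down to a finish of 19).
Need 20 − 19 = 1 minute off J2 → J2 becomes 7 minutes, finish becomes 19.

1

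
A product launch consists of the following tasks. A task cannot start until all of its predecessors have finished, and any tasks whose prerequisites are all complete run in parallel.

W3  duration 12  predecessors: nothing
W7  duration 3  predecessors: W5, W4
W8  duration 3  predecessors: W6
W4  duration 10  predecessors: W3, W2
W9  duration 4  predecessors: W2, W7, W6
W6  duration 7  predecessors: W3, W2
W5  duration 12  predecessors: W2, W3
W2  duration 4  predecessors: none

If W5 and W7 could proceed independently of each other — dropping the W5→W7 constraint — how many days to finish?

29

With the dependency in place, W3→W5→W7→W9 = 12+12+3+4 = 31 sets the finish at 31 days.
Without W5→W7, W7's earliest start moves from 24 to 22.
New critical path: W3→W4→W7→W9 = 12+10+3+4 = 29 ⇒ 29 days.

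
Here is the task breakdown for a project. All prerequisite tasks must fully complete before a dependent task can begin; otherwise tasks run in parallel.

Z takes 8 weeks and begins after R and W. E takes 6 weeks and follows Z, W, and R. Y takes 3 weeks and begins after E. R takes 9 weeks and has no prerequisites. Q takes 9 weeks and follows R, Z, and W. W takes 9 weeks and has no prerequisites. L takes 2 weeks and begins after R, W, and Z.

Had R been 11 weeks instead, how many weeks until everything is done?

28

Baseline: R→Z→Q = 9+8+9 = 26 → 26 weeks.
Since R is critical, the +2 change carries straight to that chain (now 28 weeks).
No other chain overtakes it, so the finish is 28 weeks.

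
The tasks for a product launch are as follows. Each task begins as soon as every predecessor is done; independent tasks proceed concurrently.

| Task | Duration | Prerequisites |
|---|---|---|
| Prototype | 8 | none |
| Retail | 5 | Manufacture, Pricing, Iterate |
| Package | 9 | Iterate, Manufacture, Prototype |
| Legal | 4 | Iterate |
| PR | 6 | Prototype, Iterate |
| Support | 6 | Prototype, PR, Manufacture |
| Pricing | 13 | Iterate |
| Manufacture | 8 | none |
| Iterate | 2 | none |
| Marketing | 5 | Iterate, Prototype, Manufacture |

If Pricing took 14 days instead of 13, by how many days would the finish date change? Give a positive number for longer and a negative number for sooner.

The binding path is Iterate→Pricing→Retail = 2+13+5 = 20; finish at 20 days.
Pricing lies on that path, so at 14 days the path becomes 21 days.
The critical path is still Iterate→Pricing→Retail; finish is now 21 days.
Change in finish: 21 − 20 = +1 days.

1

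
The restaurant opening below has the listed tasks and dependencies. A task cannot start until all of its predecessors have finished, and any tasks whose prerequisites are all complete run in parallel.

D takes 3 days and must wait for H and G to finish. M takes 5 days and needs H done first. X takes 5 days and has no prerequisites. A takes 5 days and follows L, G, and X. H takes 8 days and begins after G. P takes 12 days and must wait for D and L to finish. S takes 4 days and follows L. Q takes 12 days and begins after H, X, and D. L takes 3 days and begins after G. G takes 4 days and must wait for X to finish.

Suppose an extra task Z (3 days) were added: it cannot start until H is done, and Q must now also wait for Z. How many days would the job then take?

32

Originally the job takes 32 days.
With Z inserted, Q now waits for max(H, X, D, Z).
New critical path: X→G→H→Z→Q = 5+4+8+3+12 = 32 ⇒ 32 days.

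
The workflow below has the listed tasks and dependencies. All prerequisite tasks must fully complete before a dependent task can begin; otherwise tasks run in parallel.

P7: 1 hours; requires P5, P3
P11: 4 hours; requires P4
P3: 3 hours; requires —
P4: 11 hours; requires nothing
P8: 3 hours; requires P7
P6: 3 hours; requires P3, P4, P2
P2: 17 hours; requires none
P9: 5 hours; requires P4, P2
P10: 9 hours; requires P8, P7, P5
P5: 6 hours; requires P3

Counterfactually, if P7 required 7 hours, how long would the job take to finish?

28

Actual critical path: P3→P5→P7→P8→P10 = 3+6+1+3+9 = 22 ⇒ 22 hours.
Since P7 is critical, the +6 change carries straight to that chain (now 28 hours).
The critical path is still P3→P5→P7→P8→P10; finish is now 28 hours.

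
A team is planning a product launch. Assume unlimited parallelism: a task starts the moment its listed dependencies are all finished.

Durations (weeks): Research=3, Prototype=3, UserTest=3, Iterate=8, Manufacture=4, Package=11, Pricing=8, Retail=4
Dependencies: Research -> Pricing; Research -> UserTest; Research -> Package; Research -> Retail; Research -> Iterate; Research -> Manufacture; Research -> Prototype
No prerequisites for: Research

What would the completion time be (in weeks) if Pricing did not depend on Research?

With the dependency in place, Research→Package = 3+11 = 14 sets the finish at 14 weeks.
Without Research→Pricing, Pricing's earliest start moves from 3 to 0.
The longest chain is now Research→Package = 3+11 = 14, so the job takes 14 weeks.

14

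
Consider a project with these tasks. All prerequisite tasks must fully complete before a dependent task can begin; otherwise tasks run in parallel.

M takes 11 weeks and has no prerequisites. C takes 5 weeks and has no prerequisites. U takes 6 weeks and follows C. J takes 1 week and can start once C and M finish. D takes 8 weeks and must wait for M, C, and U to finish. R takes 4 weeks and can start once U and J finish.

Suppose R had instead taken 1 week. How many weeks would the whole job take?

Baseline: M→D = 11+8 = 19 → 19 weeks.
The longest path through R is only 16 weeks, so R has float 3.
No other chain overtakes it, so the finish is 19 weeks.

19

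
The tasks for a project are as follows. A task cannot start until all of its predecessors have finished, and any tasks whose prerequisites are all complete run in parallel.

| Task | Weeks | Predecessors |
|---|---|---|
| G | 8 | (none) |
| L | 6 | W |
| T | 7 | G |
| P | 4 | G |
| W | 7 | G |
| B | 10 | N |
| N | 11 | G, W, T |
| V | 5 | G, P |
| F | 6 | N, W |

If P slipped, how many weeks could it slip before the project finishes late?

G→T→N→B = 8+7+11+10 = 36 sets the makespan at 36 weeks.
The longest chain containing P totals 17 weeks.
So P can slip 31 − 12 = 19 weeks.

19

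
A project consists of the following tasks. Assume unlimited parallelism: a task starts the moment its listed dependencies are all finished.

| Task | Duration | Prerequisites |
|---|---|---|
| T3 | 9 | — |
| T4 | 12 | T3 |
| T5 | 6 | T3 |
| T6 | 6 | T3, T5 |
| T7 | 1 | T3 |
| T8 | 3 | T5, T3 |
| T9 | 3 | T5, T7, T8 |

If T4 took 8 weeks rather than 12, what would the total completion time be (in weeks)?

21

As given, the longest chain is T3→T4 = 9+12 = 21, so the finish is 21 weeks.
T4 lies on that path, so at 8 weeks the path becomes 17 weeks.
Now T3→T5→T6 = 9+6+6 = 21 is longest, so the finish becomes 21 weeks.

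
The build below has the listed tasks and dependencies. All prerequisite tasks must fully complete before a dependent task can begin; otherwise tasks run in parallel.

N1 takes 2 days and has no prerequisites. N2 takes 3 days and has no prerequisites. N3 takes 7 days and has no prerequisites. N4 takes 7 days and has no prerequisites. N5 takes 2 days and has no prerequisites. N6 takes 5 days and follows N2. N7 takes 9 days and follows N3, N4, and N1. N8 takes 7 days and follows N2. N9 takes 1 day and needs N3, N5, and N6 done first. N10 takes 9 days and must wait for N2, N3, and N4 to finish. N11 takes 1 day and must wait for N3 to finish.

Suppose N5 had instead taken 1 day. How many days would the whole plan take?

16

The binding path is N3→N7 = 7+9 = 16; finish at 16 days.
N5 is off the critical path — its longest chain is 3 days, giving 13 of slack.
No other chain overtakes it, so the finish is 16 days.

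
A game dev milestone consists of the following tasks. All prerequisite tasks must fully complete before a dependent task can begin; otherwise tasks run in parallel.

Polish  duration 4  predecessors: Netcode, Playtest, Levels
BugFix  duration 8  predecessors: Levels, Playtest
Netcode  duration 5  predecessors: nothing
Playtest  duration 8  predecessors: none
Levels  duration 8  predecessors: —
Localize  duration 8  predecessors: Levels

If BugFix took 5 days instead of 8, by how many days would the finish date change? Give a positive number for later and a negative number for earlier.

Baseline: Levels→BugFix = 8+8 = 16 → 16 days.
Since BugFix is critical, the -3 change carries straight to that chain (now 13 days).
New critical path: Levels→Localize = 8+8 = 16 ⇒ 16 days.
Change in finish: 16 − 16 = +0 days.

0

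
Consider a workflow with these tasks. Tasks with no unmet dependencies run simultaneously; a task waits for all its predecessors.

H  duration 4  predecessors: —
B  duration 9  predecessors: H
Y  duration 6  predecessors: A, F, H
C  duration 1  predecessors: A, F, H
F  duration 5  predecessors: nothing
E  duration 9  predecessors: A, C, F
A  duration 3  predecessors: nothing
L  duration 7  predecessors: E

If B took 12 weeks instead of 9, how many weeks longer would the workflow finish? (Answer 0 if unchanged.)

0

Baseline: F→C→E→L = 5+1+9+7 = 22 → 22 weeks.
B is off the critical path — its longest chain is 13 weeks, giving 9 of slack.
The critical path is still F→C→E→L; finish is now 22 weeks.
Change in finish: 22 − 22 = +0 weeks.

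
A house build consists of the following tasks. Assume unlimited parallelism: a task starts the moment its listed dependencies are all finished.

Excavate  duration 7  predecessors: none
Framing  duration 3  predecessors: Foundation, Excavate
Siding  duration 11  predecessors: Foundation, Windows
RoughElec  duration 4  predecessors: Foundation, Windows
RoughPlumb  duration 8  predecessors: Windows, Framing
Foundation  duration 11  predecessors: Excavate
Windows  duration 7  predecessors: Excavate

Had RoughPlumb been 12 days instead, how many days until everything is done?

Baseline: Excavate→Foundation→Framing→RoughPlumb = 7+11+3+8 = 29 → 29 days.
Since RoughPlumb is critical, the +4 change carries straight to that chain (now 33 days).
That remains the longest chain; total 33 days.

33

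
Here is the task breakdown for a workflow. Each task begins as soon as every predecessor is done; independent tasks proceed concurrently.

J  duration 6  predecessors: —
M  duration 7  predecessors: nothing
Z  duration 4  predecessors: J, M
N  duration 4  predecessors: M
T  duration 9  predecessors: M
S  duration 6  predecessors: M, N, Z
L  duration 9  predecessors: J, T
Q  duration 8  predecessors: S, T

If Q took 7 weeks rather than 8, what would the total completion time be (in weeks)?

25

Actual critical path: M→Z→S→Q = 7+4+6+8 = 25 ⇒ 25 weeks.
Since Q is critical, the -1 change carries straight to that chain (now 24 weeks).
New critical path: M→T→L = 7+9+9 = 25 ⇒ 25 weeks.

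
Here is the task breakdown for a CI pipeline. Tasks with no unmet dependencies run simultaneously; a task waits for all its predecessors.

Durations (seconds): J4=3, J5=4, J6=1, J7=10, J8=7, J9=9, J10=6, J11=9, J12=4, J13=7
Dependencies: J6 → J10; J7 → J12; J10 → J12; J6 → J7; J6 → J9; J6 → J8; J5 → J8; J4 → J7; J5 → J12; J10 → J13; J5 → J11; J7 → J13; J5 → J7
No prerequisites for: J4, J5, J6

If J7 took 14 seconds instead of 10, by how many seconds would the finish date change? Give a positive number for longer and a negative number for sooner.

4

Actual critical path: J5→J7→J13 = 4+10+7 = 21 ⇒ 21 seconds.
J7 lies on that path, so at 14 seconds the path becomes 25 seconds.
The critical path is still J5→J7→J13; finish is now 25 seconds.
Change in finish: 25 − 21 = +4 seconds.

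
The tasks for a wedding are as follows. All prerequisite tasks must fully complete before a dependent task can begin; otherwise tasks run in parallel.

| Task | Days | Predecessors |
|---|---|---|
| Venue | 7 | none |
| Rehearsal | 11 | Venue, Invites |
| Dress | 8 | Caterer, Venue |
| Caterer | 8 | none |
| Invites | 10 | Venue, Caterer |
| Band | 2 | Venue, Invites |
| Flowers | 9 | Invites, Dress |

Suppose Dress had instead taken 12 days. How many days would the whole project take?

As given, the longest chain is Caterer→Invites→Rehearsal = 8+10+11 = 29, so the finish is 29 days.
Dress is off the critical path — its longest chain is 25 days, giving 4 of slack.
No other chain overtakes it, so the finish is 29 days.

29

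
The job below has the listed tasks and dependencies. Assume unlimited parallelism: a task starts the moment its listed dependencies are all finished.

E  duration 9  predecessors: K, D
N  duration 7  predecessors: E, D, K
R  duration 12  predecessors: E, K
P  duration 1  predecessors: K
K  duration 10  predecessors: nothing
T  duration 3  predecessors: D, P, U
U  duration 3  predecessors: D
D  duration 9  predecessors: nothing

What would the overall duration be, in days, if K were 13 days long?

34

Actual critical path: K→E→R = 10+9+12 = 31 ⇒ 31 days.
K is on the critical path; changing it to 13 makes that path 34 days.
No other chain overtakes it, so the finish is 34 days.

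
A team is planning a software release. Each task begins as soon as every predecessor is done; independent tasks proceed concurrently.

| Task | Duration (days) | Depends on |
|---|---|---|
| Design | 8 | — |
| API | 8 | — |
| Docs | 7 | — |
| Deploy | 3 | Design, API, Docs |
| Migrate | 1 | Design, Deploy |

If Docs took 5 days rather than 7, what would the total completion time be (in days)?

12

Actual critical path: Design→Deploy→Migrate = 8+3+1 = 12 ⇒ 12 days.
Docs has 1 day of float (longest path through it is 11).
That remains the longest chain; total 12 days.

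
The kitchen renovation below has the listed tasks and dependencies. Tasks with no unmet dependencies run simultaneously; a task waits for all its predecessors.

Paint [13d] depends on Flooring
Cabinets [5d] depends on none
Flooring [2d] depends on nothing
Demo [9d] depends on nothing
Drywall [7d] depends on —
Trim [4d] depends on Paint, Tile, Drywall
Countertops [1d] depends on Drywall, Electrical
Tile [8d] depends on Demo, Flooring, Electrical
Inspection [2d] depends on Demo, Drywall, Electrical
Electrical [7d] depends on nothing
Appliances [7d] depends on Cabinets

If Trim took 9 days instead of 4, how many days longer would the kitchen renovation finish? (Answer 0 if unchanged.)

The binding path is Demo→Tile→Trim = 9+8+4 = 21; finish at 21 days.
Since Trim is critical, the +5 change carries straight to that chain (now 26 days).
No other chain overtakes it, so the finish is 26 days.
Change in finish: 26 − 21 = +5 days.

5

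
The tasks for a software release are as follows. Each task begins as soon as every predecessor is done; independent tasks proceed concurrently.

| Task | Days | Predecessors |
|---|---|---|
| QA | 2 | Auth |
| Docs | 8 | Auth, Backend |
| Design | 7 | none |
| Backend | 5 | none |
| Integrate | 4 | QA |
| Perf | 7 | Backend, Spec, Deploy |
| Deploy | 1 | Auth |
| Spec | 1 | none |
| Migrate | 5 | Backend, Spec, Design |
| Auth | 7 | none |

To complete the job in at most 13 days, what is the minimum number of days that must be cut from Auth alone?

Current finish: 15 days; target: 13.
Auth is on every critical path, so each day cut from Auth cuts the finish by one (this holds down to a finish of 13).
Need 15 − 13 = 2 days off Auth → Auth becomes 5 days, finish becomes 13.

2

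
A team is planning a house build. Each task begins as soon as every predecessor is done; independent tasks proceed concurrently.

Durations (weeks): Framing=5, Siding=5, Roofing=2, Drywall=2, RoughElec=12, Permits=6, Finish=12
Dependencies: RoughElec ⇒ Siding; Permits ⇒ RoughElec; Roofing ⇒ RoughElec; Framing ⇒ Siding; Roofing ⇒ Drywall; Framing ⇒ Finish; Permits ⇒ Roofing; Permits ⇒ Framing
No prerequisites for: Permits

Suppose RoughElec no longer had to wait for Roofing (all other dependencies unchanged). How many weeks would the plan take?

Before: longest chain Permits→Roofing→RoughElec→Siding = 6+2+12+5 = 25, finish 25.
Without Roofing→RoughElec, RoughElec's earliest start moves from 8 to 6.
New critical path: Permits→Framing→Finish = 6+5+12 = 23 ⇒ 23 weeks.

23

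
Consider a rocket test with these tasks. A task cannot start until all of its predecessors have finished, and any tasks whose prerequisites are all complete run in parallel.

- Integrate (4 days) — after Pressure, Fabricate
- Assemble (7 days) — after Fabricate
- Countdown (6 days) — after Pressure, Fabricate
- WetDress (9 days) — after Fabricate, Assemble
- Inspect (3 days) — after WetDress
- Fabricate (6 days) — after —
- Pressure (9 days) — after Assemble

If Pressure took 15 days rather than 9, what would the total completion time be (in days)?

34

As given, the longest chain is Fabricate→Assemble→Pressure→Countdown = 6+7+9+6 = 28, so the finish is 28 days.
Since Pressure is critical, the +6 change carries straight to that chain (now 34 days).
That remains the longest chain; total 34 days.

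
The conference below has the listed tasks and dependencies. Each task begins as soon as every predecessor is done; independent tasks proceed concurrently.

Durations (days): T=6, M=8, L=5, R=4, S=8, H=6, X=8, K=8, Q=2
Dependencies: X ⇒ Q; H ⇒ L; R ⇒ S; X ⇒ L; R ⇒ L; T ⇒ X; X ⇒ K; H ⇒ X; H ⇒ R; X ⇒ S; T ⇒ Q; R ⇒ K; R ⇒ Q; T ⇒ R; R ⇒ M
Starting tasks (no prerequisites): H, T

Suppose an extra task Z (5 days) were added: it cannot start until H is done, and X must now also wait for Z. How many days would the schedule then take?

Originally the schedule takes 22 days.
With Z inserted, X now waits for max(H, T, Z).
New critical path: H→Z→X→K = 6+5+8+8 = 27 ⇒ 27 days.

27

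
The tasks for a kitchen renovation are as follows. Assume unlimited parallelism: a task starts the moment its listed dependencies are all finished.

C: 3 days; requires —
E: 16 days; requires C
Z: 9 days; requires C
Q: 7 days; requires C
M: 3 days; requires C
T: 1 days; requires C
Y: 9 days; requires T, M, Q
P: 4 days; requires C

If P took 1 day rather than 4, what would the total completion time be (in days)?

19

Baseline: C→E = 3+16 = 19 → 19 days.
P has 12 days of float (longest path through it is 7).
The critical path is still C→E; finish is now 19 days.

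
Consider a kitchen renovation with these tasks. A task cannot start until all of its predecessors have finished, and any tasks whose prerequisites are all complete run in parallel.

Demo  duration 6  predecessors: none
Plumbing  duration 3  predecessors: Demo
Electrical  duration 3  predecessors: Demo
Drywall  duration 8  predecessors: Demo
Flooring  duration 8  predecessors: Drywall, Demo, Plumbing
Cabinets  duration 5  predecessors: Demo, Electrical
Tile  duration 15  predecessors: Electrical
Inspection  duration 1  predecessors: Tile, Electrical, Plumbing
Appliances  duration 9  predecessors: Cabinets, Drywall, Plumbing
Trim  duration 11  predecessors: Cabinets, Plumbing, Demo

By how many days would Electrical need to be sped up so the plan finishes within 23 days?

Current finish: 25 days; target: 23.
Electrical is on every critical path, so each day cut from Electrical cuts the finish by one (this holds down to a finish of 23).
Need 25 − 23 = 2 days off Electrical → Electrical becomes 1 day, finish becomes 23.

2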